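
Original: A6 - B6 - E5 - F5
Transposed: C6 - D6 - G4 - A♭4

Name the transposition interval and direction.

down a major sixth

Take the first pair: A6 → C6. A to C spans 6 letter names, so the interval is some kind of sixth.
C6 to A6 is 9 semitones, which makes it a major sixth; the second version is lower, so the direction is down.
Checking another pair — F5 → Ab4 — gives the same interval.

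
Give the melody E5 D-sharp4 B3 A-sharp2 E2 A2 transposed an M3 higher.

G#5 F##4 D#4 C##3 G#2 C#3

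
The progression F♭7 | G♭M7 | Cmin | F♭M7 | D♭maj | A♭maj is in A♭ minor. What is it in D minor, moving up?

Bb7 CM7 F#min BbM7 Gmaj Dmaj

A♭ minor up to D minor is an augmented fourth; each chord root moves by that interval while the quality stays the same.
F♭7: root F♭ up an augmented fourth → Bb, giving Bb7.
G♭M7: root G♭ up an augmented fourth → C, giving CM7.
Cmin: root C up an augmented fourth → F#, giving F#min.
F♭M7: root F♭ up an augmented fourth → Bb, giving BbM7.
D♭maj: root D♭ up an augmented fourth → G, giving Gmaj.
A♭maj: root A♭ up an augmented fourth → D, giving Dmaj.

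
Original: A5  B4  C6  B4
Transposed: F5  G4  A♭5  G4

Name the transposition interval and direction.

From A5 to F5 is 3 letter names — a third of some quality.
F5 to A5 is 4 semitones, which makes it a major third; the second version is lower, so the direction is down.
Checking another pair — B4 → G4 — gives the same interval.

down a major third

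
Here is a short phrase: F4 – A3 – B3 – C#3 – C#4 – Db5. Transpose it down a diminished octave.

F4: an octave down reaches F, and 11 semitones makes it F#3.
A diminished octave down from A3 gives A#2.
B3 down a diminished octave is B#2.
A diminished octave down from C#3 gives C##2.
C#4: an octave down reaches C, and 11 semitones makes it C##3.
Db5: an octave down reaches D, and 11 semitones makes it D4.

F#3 A#2 B#2 C##2 C##3 D4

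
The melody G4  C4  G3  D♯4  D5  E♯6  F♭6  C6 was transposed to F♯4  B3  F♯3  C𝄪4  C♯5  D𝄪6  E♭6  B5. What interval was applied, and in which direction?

down a minor second

From G4 to F#4 is 2 letter names — a second of some quality.
F#4 to G4 is 1 semitone, which makes it a minor second; the second version is lower, so the direction is down.
Checking another pair — C6 → B5 — gives the same interval.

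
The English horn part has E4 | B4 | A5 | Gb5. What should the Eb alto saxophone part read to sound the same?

F#4 C#5 B5 Ab5

First find concert pitch: the English horn sounds a perfect fifth below written, so E4 B4 A5 Gb5 sounds A3 E4 D5 Cb5.
Then write for Eb alto saxophone: it sounds a major sixth below written, so the part must be a major sixth above concert.
A3 → F#4
E4 → C#5
D5 → B5
Cb5 → Ab5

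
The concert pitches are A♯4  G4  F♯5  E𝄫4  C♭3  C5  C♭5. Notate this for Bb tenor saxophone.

B#5 A5 G#6 Fb5 Db4 D6 Db6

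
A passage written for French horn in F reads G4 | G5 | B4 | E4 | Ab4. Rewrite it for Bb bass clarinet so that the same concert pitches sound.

First find concert pitch: the French horn in F sounds a perfect fifth below written, so G4 G5 B4 E4 Ab4 sounds C4 C5 E4 A3 Db4.
Then write for Bb bass clarinet: it sounds a major ninth below written, so the part must be a major ninth above concert.
C4 → D5
C5 → D6
E4 → F#5
A3 → B4
Db4 → Eb5

D5 D6 F#5 B4 Eb5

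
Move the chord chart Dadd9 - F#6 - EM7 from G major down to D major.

G major down to D major is a perfect fourth; each chord root moves by that interval while the quality stays the same.
Dadd9: root D down a perfect fourth → A, giving Aadd9.
F#6: root F# down a perfect fourth → C#, giving C#6.
EM7: root E down a perfect fourth → B, giving BM7.

Aadd9 C#6 BM7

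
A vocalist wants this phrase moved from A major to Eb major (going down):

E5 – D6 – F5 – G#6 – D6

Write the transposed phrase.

Bb4 Ab5 Cb5 D6 Ab5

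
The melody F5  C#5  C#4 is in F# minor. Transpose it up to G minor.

Gb5 D5 D4

From F# up to G is a minor second; apply that to each pitch.
F5 becomes Gb5
C#5 becomes D5
C#4 becomes D4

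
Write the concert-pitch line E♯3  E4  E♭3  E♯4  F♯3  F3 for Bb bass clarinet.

F##4 F#5 F4 F##5 G#4 G4

The Bb bass clarinet sounds a major ninth below written, so the written part must be a major ninth above concert — transpose each note up.
E#3 to F##4
E4 to F#5
Eb3 to F4
E#4 to F##5
F#3 to G#4
F3 to G4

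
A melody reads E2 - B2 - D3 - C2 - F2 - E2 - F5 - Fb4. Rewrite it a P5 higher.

E2 -> B2
B2 -> F#3
D3 -> A3
C2 -> G2
F2 -> C3
E2 -> B2
F5 -> C6
Fb4 -> Cb5

B2 F#3 A3 G2 C3 B2 C6 Cb5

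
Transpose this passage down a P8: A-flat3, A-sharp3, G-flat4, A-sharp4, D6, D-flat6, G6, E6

Ab3 -> Ab2
A#3 -> A#2
Gb4 -> Gb3
A#4 -> A#3
D6 -> D5
Db6 -> Db5
G6 -> G5
E6 -> E5

Ab2 A#2 Gb3 A#3 D5 Db5 G5 E5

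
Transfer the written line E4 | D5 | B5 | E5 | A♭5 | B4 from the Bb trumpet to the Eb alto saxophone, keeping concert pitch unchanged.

First find concert pitch: the Bb trumpet sounds a major second below written, so E4 D5 B5 E5 A♭5 B4 sounds D4 C5 A5 D5 Gb5 A4.
Then write for Eb alto saxophone: it sounds a major sixth below written, so the part must be a major sixth above concert.
D4 → B4
C5 → A5
A5 → F#6
D5 → B5
Gb5 → Eb6
A4 → F#5

B4 A5 F#6 B5 Eb6 F#5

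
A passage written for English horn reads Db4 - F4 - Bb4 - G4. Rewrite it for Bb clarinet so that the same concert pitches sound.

First find concert pitch: the English horn sounds a perfect fifth below written, so Db4 F4 Bb4 G4 sounds Gb3 Bb3 Eb4 C4.
Then write for Bb clarinet: it sounds a major second below written, so the part must be a major second above concert.
Gb3 → Ab3
Bb3 → C4
Eb4 → F4
C4 → D4

Ab3 C4 F4 D4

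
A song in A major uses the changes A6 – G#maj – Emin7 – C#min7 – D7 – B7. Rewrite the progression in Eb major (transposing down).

Eb6 Dmaj Bbmin7 Gmin7 Ab7 F7

A major down to Eb major is an augmented fourth; each chord root moves by that interval while the quality stays the same.
A6: root A down an augmented fourth → Eb, giving Eb6.
G#maj: root G# down an augmented fourth → D, giving Dmaj.
Emin7: root E down an augmented fourth → Bb, giving Bbmin7.
C#min7: root C# down an augmented fourth → G, giving Gmin7.
D7: root D down an augmented fourth → Ab, giving Ab7.
B7: root B down an augmented fourth → F, giving F7.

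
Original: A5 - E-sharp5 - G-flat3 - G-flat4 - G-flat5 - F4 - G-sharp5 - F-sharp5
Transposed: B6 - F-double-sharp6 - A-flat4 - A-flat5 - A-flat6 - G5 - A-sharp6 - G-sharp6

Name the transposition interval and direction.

up a major ninth

Take the first pair: A5 → B6. A to B spans 9 letter names, so the interval is some kind of ninth.
A5 to B6 is 14 semitones, which makes it a major ninth; the second version is higher, so the direction is up.
Checking another pair — F#5 → G#6 — gives the same interval.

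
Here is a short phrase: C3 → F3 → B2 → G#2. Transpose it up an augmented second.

D#3 G#3 C##3 A##2

C3 up an augmented second is D#3.
An augmented second up from F3 gives G#3.
B2: a second up reaches C, and 3 semitones makes it C##3.
G#2: a second up reaches A, and 3 semitones makes it A##2.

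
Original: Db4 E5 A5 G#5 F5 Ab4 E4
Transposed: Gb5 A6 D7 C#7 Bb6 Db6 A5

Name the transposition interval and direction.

up a perfect eleventh

From Db4 to Gb5 is 11 letter names — an eleventh of some quality.
Db4 to Gb5 is 17 semitones, which makes it a perfect eleventh; the second version is higher, so the direction is up.
Checking another pair — E4 → A5 — gives the same interval.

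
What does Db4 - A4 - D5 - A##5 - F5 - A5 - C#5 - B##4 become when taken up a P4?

Db4 to Gb4
A4 to D5
D5 to G5
A##5 to D##6
F5 to Bb5
A5 to D6
C#5 to F#5
B##4 to E##5

Gb4 D5 G5 D##6 Bb5 D6 F#5 E##5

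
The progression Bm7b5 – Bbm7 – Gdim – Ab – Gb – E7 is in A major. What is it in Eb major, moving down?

A major down to Eb major is an augmented fourth; each chord root moves by that interval while the quality stays the same.
Bm7b5: root B down an augmented fourth → F, giving Fm7b5.
Bbm7: root Bb down an augmented fourth → Fb, giving Fbm7.
Gdim: root G down an augmented fourth → Db, giving Dbdim.
Ab: root Ab down an augmented fourth → Ebb, giving Ebb.
Gb: root Gb down an augmented fourth → Dbb, giving Dbb.
E7: root E down an augmented fourth → Bb, giving Bb7.

Fm7b5 Fbm7 Dbdim Ebb Dbb Bb7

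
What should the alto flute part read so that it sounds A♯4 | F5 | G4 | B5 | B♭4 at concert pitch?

D#5 Bb5 C5 E6 Eb5

The alto flute sounds a perfect fourth below written, so the written part must be a perfect fourth above concert — transpose each note up.
A#4 → D#5
F5 → Bb5
G4 → C5
B5 → E6
Bb4 → Eb5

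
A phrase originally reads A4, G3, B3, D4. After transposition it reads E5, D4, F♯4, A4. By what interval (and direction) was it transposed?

From A4 to E5 is 5 letter names — a fifth of some quality.
A4 to E5 is 7 semitones, which makes it a perfect fifth; the second version is higher, so the direction is up.
Checking another pair — D4 → A4 — gives the same interval.

up a perfect fifth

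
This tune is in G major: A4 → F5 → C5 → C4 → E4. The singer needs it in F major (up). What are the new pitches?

G5 Eb6 Bb5 Bb4 D5

From G up to F is a minor seventh; apply that to each pitch.
A4 becomes G5
F5 becomes Eb6
C5 becomes Bb5
C4 becomes Bb4
E4 becomes D5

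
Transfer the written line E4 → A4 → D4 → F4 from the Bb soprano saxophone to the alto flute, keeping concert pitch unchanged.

G4 C5 F4 Ab4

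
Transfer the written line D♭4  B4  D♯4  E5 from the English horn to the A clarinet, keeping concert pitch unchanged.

Bbb3 G4 B3 C5

First find concert pitch: the English horn sounds a perfect fifth below written, so D♭4 B4 D♯4 E5 sounds Gb3 E4 G#3 A4.
Then write for A clarinet: it sounds a minor third below written, so the part must be a minor third above concert.
Gb3 → Bbb3
E4 → G4
G#3 → B3
A4 → C5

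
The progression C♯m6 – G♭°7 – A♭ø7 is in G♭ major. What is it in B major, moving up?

G♭ major up to B major is an augmented third; each chord root moves by that interval while the quality stays the same.
C♯m6: root C♯ up an augmented third → E##, giving E##m6.
G♭°7: root G♭ up an augmented third → B, giving B°7.
A♭ø7: root A♭ up an augmented third → C#, giving C#ø7.

E##m6 B°7 C#ø7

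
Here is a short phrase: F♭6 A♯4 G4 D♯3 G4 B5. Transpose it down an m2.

Fb6: a second down reaches E, and 1 semitone makes it Eb6.
A#4: a second down reaches G, and 1 semitone makes it G##4.
G4: a second down reaches F, and 1 semitone makes it F#4.
D#3: a second down reaches C, and 1 semitone makes it C##3.
G4 down a minor second is F#4.
B5 down a minor second is A#5.

Eb6 G##4 F#4 C##3 F#4 A#5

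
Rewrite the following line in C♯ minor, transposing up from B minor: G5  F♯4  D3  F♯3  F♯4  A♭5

A5 G#4 E3 G#3 G#4 Bb5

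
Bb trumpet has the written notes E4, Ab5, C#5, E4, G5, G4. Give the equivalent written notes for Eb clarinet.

B3 Eb5 G#4 B3 D5 D4

First find concert pitch: the Bb trumpet sounds a major second below written, so E4 Ab5 C#5 E4 G5 G4 sounds D4 Gb5 B4 D4 F5 F4.
Then write for Eb clarinet: it sounds a minor third above written, so the part must be a minor third below concert.
D4 → B3
Gb5 → Eb5
B4 → G#4
D4 → B3
F5 → D5
F4 → D4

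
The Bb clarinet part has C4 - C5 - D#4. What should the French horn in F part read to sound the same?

F4 F5 G#4

First find concert pitch: the Bb clarinet sounds a major second below written, so C4 C5 D#4 sounds Bb3 Bb4 C#4.
Then write for French horn in F: it sounds a perfect fifth below written, so the part must be a perfect fifth above concert.
Bb3 → F4
Bb4 → F5
C#4 → G#4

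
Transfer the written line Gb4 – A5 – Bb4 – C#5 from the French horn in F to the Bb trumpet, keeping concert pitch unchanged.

Db4 E5 F4 G#4

First find concert pitch: the French horn in F sounds a perfect fifth below written, so Gb4 A5 Bb4 C#5 sounds Cb4 D5 Eb4 F#4.
Then write for Bb trumpet: it sounds a major second below written, so the part must be a major second above concert.
Cb4 → Db4
D5 → E5
Eb4 → F4
F#4 → G#4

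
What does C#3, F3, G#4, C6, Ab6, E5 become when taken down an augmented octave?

C#3: an octave down reaches C, and 13 semitones makes it C2.
An augmented octave down from F3 gives Fb2.
An augmented octave down from G#4 gives G3.
An augmented octave down from C6 gives Cb5.
Ab6: an octave down reaches A, and 13 semitones makes it Abb5.
E5: an octave down reaches E, and 13 semitones makes it Eb4.

C2 Fb2 G3 Cb5 Abb5 Eb4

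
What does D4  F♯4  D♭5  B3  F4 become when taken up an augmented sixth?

D4 -> B#4
F#4 -> D##5
Db5 -> B5
B3 -> G##4
F4 -> D#5

B#4 D##5 B5 G##4 D#5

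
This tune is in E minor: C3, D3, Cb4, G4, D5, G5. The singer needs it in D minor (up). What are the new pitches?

Bb3 C4 Bbb4 F5 C6 F6

From E up to D is a minor seventh; apply that to each pitch.
C3 -> Bb3
D3 -> C4
Cb4 -> Bbb4
G4 -> F5
D5 -> C6
G5 -> F6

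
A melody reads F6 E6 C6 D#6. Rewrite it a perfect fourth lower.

C6 B5 G5 A#5

F6 gives C6
E6 gives B5
C6 gives G5
D#6 gives A#5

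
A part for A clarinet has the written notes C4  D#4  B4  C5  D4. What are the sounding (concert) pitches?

Written C4 on the A clarinet sounds as A3, a minor third lower; apply that shift to every note.
C4 to A3
D#4 to B#3
B4 to G#4
C5 to A4
D4 to B3

A3 B#3 G#4 A4 B3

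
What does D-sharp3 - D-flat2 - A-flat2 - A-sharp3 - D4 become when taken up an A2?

E##3 E2 B2 B##3 E#4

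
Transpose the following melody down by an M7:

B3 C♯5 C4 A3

C3 D4 Db3 Bb2

A major seventh down from B3 gives C3.
A major seventh down from C#5 gives D4.
C4 down a major seventh is Db3.
A major seventh down from A3 gives Bb2.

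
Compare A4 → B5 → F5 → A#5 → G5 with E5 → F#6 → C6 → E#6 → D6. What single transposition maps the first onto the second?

Take the first pair: A4 → E5. A to E spans 5 letter names, so the interval is some kind of fifth.
A4 to E5 is 7 semitones, which makes it a perfect fifth; the second version is higher, so the direction is up.
Checking another pair — G5 → D6 — gives the same interval.

up a perfect fifth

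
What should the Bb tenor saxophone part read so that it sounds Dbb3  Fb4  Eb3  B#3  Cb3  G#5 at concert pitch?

Ebb4 Gb5 F4 C##5 Db4 A#6

The Bb tenor saxophone sounds a major ninth below written, so the written part must be a major ninth above concert — transpose each note up.
Dbb3 -> Ebb4
Fb4 -> Gb5
Eb3 -> F4
B#3 -> C##5
Cb3 -> Db4
G#5 -> A#6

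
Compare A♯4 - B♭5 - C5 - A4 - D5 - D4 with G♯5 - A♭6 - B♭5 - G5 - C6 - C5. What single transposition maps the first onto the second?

up a minor seventh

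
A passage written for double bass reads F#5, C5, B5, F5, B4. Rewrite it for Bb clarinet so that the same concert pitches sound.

G#4 D4 C#5 G4 C#4

First find concert pitch: the double bass sounds a perfect octave below written, so F#5 C5 B5 F5 B4 sounds F#4 C4 B4 F4 B3.
Then write for Bb clarinet: it sounds a major second below written, so the part must be a major second above concert.
F#4 → G#4
C4 → D4
B4 → C#5
F4 → G4
B3 → C#4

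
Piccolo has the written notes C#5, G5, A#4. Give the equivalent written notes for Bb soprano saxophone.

D#6 A6 B#5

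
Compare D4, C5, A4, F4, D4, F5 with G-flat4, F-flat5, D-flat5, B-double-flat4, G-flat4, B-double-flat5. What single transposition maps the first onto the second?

up a diminished fourth

From D4 to Gb4 is 4 letter names — a fourth of some quality.
D4 to Gb4 is 4 semitones, which makes it a diminished fourth; the second version is higher, so the direction is up.
Checking another pair — F5 → Bbb5 — gives the same interval.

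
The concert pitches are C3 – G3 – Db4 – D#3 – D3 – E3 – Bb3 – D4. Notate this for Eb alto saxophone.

A3 E4 Bb4 B#3 B3 C#4 G4 B4

The Eb alto saxophone sounds a major sixth below written, so the written part must be a major sixth above concert — transpose each note up.
C3 to A3
G3 to E4
Db4 to Bb4
D#3 to B#3
D3 to B3
E3 to C#4
Bb3 to G4
D4 to B4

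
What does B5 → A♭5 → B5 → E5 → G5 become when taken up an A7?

A##6 G#6 A##6 D##6 F##6

B5 -> A##6
Ab5 -> G#6
B5 -> A##6
E5 -> D##6
G5 -> F##6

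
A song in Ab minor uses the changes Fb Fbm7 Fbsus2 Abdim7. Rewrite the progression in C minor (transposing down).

Ab minor down to C minor is a minor sixth; each chord root moves by that interval while the quality stays the same.
Fb: root Fb down a minor sixth → Ab, giving Ab.
Fbm7: root Fb down a minor sixth → Ab, giving Abm7.
Fbsus2: root Fb down a minor sixth → Ab, giving Absus2.
Abdim7: root Ab down a minor sixth → C, giving Cdim7.

Ab Abm7 Absus2 Cdim7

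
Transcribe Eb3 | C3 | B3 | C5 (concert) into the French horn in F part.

Bb3 G3 F#4 G5

The French horn in F sounds a perfect fifth below written, so the written part must be a perfect fifth above concert — transpose each note up.
Eb3 gives Bb3
C3 gives G3
B3 gives F#4
C5 gives G5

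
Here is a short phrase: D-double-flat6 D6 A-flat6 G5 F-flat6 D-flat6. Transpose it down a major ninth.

Dbb6: a ninth down reaches C, and 14 semitones makes it Cbb5.
A major ninth down from D6 gives C5.
A major ninth down from Ab6 gives Gb5.
G5 down a major ninth is F4.
Fb6: a ninth down reaches E, and 14 semitones makes it Ebb5.
Db6 down a major ninth is Cb5.

Cbb5 C5 Gb5 F4 Ebb5 Cb5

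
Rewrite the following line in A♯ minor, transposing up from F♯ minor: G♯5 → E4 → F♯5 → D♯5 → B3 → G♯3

B#5 G#4 A#5 F##5 D#4 B#3

From F♯ up to A♯ is a major third; apply that to each pitch.
G#5 gives B#5
E4 gives G#4
F#5 gives A#5
D#5 gives F##5
B3 gives D#4
G#3 gives B#3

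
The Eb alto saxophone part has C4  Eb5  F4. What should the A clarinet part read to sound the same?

First find concert pitch: the Eb alto saxophone sounds a major sixth below written, so C4 Eb5 F4 sounds Eb3 Gb4 Ab3.
Then write for A clarinet: it sounds a minor third below written, so the part must be a minor third above concert.
Eb3 → Gb3
Gb4 → Bbb4
Ab3 → Cb4

Gb3 Bbb4 Cb4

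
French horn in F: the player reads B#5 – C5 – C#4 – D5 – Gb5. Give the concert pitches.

E#5 F4 F#3 G4 Cb5

Written C4 on the French horn in F sounds as F3, a perfect fifth lower; apply that shift to every note.
B#5 -> E#5
C5 -> F4
C#4 -> F#3
D5 -> G4
Gb5 -> Cb5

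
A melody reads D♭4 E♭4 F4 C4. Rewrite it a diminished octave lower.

Db4 to D3
Eb4 to E3
F4 to F#3
C4 to C#3

D3 E3 F#3 C#3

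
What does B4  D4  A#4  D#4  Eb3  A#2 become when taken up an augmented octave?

B#5 D#5 A##5 D##5 E4 A##3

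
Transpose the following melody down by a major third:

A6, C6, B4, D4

A6 becomes F6
C6 becomes Ab5
B4 becomes G4
D4 becomes Bb3

F6 Ab5 G4 Bb3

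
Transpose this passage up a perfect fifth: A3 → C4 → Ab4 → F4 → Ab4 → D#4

E4 G4 Eb5 C5 Eb5 A#4

A perfect fifth up from A3 gives E4.
C4: a fifth up reaches G, and 7 semitones makes it G4.
Ab4: a fifth up reaches E, and 7 semitones makes it Eb5.
F4: a fifth up reaches C, and 7 semitones makes it C5.
Ab4: a fifth up reaches E, and 7 semitones makes it Eb5.
A perfect fifth up from D#4 gives A#4.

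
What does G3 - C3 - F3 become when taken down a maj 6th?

Bb2 Eb2 Ab2

G3: a sixth down reaches B, and 9 semitones makes it Bb2.
A major sixth down from C3 gives Eb2.
F3: a sixth down reaches A, and 9 semitones makes it Ab2.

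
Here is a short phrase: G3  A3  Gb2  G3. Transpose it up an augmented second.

A#3 B#3 A2 A#3

G3 up an augmented second is A#3.
A3 up an augmented second is B#3.
An augmented second up from Gb2 gives A2.
An augmented second up from G3 gives A#3.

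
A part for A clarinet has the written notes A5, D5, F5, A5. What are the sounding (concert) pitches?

F#5 B4 D5 F#5

The A clarinet sounds a minor third below written, so transpose each written note down a minor third.
A5 → F#5
D5 → B4
F5 → D5
A5 → F#5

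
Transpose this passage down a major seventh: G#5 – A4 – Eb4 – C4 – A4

A4 Bb3 Fb3 Db3 Bb3

G#5: a seventh down reaches A, and 11 semitones makes it A4.
A major seventh down from A4 gives Bb3.
A major seventh down from Eb4 gives Fb3.
C4: a seventh down reaches D, and 11 semitones makes it Db3.
A4 down a major seventh is Bb3.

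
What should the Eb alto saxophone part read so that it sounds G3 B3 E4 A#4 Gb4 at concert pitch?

E4 G#4 C#5 F##5 Eb5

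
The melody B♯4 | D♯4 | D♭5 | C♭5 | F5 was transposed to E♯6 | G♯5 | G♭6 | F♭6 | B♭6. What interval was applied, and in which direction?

up a perfect eleventh

Take the first pair: B#4 → E#6. B to E spans 11 letter names, so the interval is some kind of eleventh.
B#4 to E#6 is 17 semitones, which makes it a perfect eleventh; the second version is higher, so the direction is up.
Checking another pair — F5 → Bb6 — gives the same interval.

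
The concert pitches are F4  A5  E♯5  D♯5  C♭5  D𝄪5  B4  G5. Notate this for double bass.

The double bass sounds a perfect octave below written, so the written part must be a perfect octave above concert — transpose each note up.
F4 -> F5
A5 -> A6
E#5 -> E#6
D#5 -> D#6
Cb5 -> Cb6
D##5 -> D##6
B4 -> B5
G5 -> G6

F5 A6 E#6 D#6 Cb6 D##6 B5 G6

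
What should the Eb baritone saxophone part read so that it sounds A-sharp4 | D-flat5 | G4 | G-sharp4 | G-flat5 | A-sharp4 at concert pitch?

F##6 Bb6 E6 E#6 Eb7 F##6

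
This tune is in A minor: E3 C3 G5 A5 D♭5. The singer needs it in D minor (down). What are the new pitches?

A2 F2 C5 D5 Gb4

A minor to D minor down is a perfect fifth, so every note moves down by that interval.
E3 becomes A2
C3 becomes F2
G5 becomes C5
A5 becomes D5
Db5 becomes Gb4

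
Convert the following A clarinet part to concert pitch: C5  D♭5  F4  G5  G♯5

A4 Bb4 D4 E5 E#5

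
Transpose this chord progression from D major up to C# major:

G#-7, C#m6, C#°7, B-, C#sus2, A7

F##-7 B#m6 B#°7 A#- B#sus2 G#7

D major up to C# major is a major seventh; each chord root moves by that interval while the quality stays the same.
G#-7: root G# up a major seventh → F##, giving F##-7.
C#m6: root C# up a major seventh → B#, giving B#m6.
C#°7: root C# up a major seventh → B#, giving B#°7.
B-: root B up a major seventh → A#, giving A#-.
C#sus2: root C# up a major seventh → B#, giving B#sus2.
A7: root A up a major seventh → G#, giving G#7.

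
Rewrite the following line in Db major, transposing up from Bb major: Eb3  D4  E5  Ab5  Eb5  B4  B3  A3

Gb3 F4 G5 Cb6 Gb5 D5 D4 C4

From Bb up to Db is a minor third; apply that to each pitch.
Eb3 becomes Gb3
D4 becomes F4
E5 becomes G5
Ab5 becomes Cb6
Eb5 becomes Gb5
B4 becomes D5
B3 becomes D4
A3 becomes C4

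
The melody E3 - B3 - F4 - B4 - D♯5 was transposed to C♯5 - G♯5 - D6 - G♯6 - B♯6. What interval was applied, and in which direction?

Take the first pair: E3 → C#5. E to C spans 13 letter names, so the interval is some kind of thirteenth.
E3 to C#5 is 21 semitones, which makes it a major thirteenth; the second version is higher, so the direction is up.
Checking another pair — D#5 → B#6 — gives the same interval.

up a major thirteenth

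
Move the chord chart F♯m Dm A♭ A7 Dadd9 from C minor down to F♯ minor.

B#m G#m D D#7 G#add9

C minor down to F♯ minor is a diminished fifth; each chord root moves by that interval while the quality stays the same.
F♯m: root F♯ down a diminished fifth → B#, giving B#m.
Dm: root D down a diminished fifth → G#, giving G#m.
A♭: root A♭ down a diminished fifth → D, giving D.
A7: root A down a diminished fifth → D#, giving D#7.
Dadd9: root D down a diminished fifth → G#, giving G#add9.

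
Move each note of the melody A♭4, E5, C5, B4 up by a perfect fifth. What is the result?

Eb5 B5 G5 F#5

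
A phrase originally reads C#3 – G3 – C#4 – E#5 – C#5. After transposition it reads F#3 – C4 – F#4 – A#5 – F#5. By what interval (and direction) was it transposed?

Take the first pair: C#3 → F#3. C to F spans 4 letter names, so the interval is some kind of fourth.
C#3 to F#3 is 5 semitones, which makes it a perfect fourth; the second version is higher, so the direction is up.
Checking another pair — C#5 → F#5 — gives the same interval.

up a perfect fourth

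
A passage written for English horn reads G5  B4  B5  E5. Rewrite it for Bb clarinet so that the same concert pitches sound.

D5 F#4 F#5 B4

First find concert pitch: the English horn sounds a perfect fifth below written, so G5 B4 B5 E5 sounds C5 E4 E5 A4.
Then write for Bb clarinet: it sounds a major second below written, so the part must be a major second above concert.
C5 → D5
E4 → F#4
E5 → F#5
A4 → B4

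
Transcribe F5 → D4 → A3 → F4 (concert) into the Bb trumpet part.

Written C4 sounds as Bb3 on the Bb trumpet, so concert pitches are written a major second up.
F5 becomes G5
D4 becomes E4
A3 becomes B3
F4 becomes G4

G5 E4 B3 G4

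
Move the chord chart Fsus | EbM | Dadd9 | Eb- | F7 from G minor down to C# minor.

G minor down to C# minor is a diminished fifth; each chord root moves by that interval while the quality stays the same.
Fsus: root F down a diminished fifth → B, giving Bsus.
EbM: root Eb down a diminished fifth → A, giving AM.
Dadd9: root D down a diminished fifth → G#, giving G#add9.
Eb-: root Eb down a diminished fifth → A, giving A-.
F7: root F down a diminished fifth → B, giving B7.

Bsus AM G#add9 A- B7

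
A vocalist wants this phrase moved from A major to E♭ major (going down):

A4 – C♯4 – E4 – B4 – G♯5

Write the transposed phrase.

A major to E♭ major down is an augmented fourth, so every note moves down by that interval.
A4 → Eb4
C#4 → G3
E4 → Bb3
B4 → F4
G#5 → D5

Eb4 G3 Bb3 F4 D5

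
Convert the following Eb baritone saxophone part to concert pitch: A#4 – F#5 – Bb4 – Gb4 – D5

C#3 A3 Db3 Bbb2 F3

Written C4 on the Eb baritone saxophone sounds as Eb2, a major thirteenth lower; apply that shift to every note.
A#4 becomes C#3
F#5 becomes A3
Bb4 becomes Db3
Gb4 becomes Bbb2
D5 becomes F3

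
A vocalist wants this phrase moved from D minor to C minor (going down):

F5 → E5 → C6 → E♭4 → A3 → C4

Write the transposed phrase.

Eb5 D5 Bb5 Db4 G3 Bb3

D minor to C minor down is a major second, so every note moves down by that interval.
F5 -> Eb5
E5 -> D5
C6 -> Bb5
Eb4 -> Db4
A3 -> G3
C4 -> Bb3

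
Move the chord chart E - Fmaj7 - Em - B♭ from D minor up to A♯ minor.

D minor up to A♯ minor is an augmented fifth; each chord root moves by that interval while the quality stays the same.
E: root E up an augmented fifth → B#, giving B#.
Fmaj7: root F up an augmented fifth → C#, giving C#maj7.
Em: root E up an augmented fifth → B#, giving B#m.
B♭: root B♭ up an augmented fifth → F#, giving F#.

B# C#maj7 B#m F#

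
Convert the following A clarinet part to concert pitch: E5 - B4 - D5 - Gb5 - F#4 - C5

C#5 G#4 B4 Eb5 D#4 A4

Written C4 on the A clarinet sounds as A3, a minor third lower; apply that shift to every note.
E5 becomes C#5
B4 becomes G#4
D5 becomes B4
Gb5 becomes Eb5
F#4 becomes D#4
C5 becomes A4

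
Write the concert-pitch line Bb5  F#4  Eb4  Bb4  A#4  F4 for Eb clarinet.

Written C4 sounds as Eb4 on the Eb clarinet, so concert pitches are written a minor third down.
Bb5 to G5
F#4 to D#4
Eb4 to C4
Bb4 to G4
A#4 to F##4
F4 to D4

G5 D#4 C4 G4 F##4 D4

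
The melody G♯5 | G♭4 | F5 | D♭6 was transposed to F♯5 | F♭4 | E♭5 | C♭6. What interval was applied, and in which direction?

down a major second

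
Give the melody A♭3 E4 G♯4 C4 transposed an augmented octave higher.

A4 E#5 G##5 C#5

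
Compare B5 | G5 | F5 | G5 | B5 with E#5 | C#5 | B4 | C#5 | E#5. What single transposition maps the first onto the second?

down a diminished fifth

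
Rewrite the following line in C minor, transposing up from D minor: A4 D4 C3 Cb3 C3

G5 C5 Bb3 Bbb3 Bb3

D minor to C minor up is a minor seventh, so every note moves up by that interval.
A4 to G5
D4 to C5
C3 to Bb3
Cb3 to Bbb3
C3 to Bb3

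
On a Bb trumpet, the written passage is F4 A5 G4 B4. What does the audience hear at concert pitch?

Eb4 G5 F4 A4

The Bb trumpet sounds a major second below written, so transpose each written note down a major second.
F4 -> Eb4
A5 -> G5
G4 -> F4
B4 -> A4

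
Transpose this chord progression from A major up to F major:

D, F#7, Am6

A major up to F major is a minor sixth; each chord root moves by that interval while the quality stays the same.
D: root D up a minor sixth → Bb, giving Bb.
F#7: root F# up a minor sixth → D, giving D7.
Am6: root A up a minor sixth → F, giving Fm6.

Bb D7 Fm6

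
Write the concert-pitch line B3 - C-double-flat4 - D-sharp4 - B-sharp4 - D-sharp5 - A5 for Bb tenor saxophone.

C#5 Dbb5 E#5 C##6 E#6 B6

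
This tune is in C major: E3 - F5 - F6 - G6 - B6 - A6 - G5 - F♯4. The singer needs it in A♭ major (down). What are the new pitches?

From C down to A♭ is a major third; apply that to each pitch.
E3 to C3
F5 to Db5
F6 to Db6
G6 to Eb6
B6 to G6
A6 to F6
G5 to Eb5
F#4 to D4

C3 Db5 Db6 Eb6 G6 F6 Eb5 D4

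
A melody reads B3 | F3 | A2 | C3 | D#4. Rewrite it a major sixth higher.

B3: a sixth up reaches G, and 9 semitones makes it G#4.
F3: a sixth up reaches D, and 9 semitones makes it D4.
A major sixth up from A2 gives F#3.
A major sixth up from C3 gives A3.
D#4: a sixth up reaches B, and 9 semitones makes it B#4.

G#4 D4 F#3 A3 B#4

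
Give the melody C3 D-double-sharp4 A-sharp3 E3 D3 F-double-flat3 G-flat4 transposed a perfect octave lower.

C2 D##3 A#2 E2 D2 Fbb2 Gb3

C3: an octave down reaches C, and 12 semitones makes it C2.
D##4 down a perfect octave is D##3.
A#3: an octave down reaches A, and 12 semitones makes it A#2.
E3 down a perfect octave is E2.
D3 down a perfect octave is D2.
A perfect octave down from Fbb3 gives Fbb2.
Gb4: an octave down reaches G, and 12 semitones makes it Gb3.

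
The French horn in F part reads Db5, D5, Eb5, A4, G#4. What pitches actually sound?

Gb4 G4 Ab4 D4 C#4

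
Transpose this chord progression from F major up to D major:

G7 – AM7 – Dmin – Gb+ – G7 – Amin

E7 F#M7 Bmin Eb+ E7 F#min

F major up to D major is a major sixth; each chord root moves by that interval while the quality stays the same.
G7: root G up a major sixth → E, giving E7.
AM7: root A up a major sixth → F#, giving F#M7.
Dmin: root D up a major sixth → B, giving Bmin.
Gb+: root Gb up a major sixth → Eb, giving Eb+.
G7: root G up a major sixth → E, giving E7.
Amin: root A up a major sixth → F#, giving F#min.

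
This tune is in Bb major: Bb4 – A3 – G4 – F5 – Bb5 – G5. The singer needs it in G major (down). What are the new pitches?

G4 F#3 E4 D5 G5 E5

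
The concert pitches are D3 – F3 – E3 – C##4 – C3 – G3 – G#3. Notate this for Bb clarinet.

E3 G3 F#3 D##4 D3 A3 A#3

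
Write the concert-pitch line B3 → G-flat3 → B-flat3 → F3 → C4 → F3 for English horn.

F#4 Db4 F4 C4 G4 C4

Written C4 sounds as F3 on the English horn, so concert pitches are written a perfect fifth up.
B3 -> F#4
Gb3 -> Db4
Bb3 -> F4
F3 -> C4
C4 -> G4
F3 -> C4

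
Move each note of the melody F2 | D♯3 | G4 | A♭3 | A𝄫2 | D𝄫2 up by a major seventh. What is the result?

E3 C##4 F#5 G4 Gb3 Cb3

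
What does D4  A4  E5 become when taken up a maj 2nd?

E4 B4 F#5

D4 → E4
A4 → B4
E5 → F#5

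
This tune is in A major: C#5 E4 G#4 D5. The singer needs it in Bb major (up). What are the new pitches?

D5 F4 A4 Eb5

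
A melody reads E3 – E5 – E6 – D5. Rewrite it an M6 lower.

G2 G4 G5 F4

E3 to G2
E5 to G4
E6 to G5
D5 to F4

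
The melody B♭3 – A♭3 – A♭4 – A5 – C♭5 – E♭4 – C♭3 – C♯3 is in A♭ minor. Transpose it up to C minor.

D4 C4 C5 C#6 Eb5 G4 Eb3 E#3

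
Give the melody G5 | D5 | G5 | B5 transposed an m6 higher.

Eb6 Bb5 Eb6 G6

G5 becomes Eb6
D5 becomes Bb5
G5 becomes Eb6
B5 becomes G6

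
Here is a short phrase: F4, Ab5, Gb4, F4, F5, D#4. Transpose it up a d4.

Bbb4 Dbb6 Cbb5 Bbb4 Bbb5 G4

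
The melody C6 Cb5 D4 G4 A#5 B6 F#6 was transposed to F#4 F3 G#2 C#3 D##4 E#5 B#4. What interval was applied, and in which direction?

Take the first pair: C6 → F#4. C to F spans 12 letter names, so the interval is some kind of twelfth.
F#4 to C6 is 18 semitones, which makes it a diminished twelfth; the second version is lower, so the direction is down.
Checking another pair — F#6 → B#4 — gives the same interval.

down a diminished twelfth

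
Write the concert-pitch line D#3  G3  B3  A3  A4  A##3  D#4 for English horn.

A#3 D4 F#4 E4 E5 E##4 A#4

Written C4 sounds as F3 on the English horn, so concert pitches are written a perfect fifth up.
D#3 to A#3
G3 to D4
B3 to F#4
A3 to E4
A4 to E5
A##3 to E##4
D#4 to A#4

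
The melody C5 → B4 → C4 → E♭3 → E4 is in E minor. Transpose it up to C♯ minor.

A5 G#5 A4 C4 C#5

From E up to C♯ is a major sixth; apply that to each pitch.
C5 -> A5
B4 -> G#5
C4 -> A4
Eb3 -> C4
E4 -> C#5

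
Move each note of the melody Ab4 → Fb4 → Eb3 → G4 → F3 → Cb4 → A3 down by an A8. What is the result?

Ab4 down an augmented octave is Abb3.
Fb4: an octave down reaches F, and 13 semitones makes it Fbb3.
Eb3: an octave down reaches E, and 13 semitones makes it Ebb2.
An augmented octave down from G4 gives Gb3.
An augmented octave down from F3 gives Fb2.
Cb4 down an augmented octave is Cbb3.
An augmented octave down from A3 gives Ab2.

Abb3 Fbb3 Ebb2 Gb3 Fb2 Cbb3 Ab2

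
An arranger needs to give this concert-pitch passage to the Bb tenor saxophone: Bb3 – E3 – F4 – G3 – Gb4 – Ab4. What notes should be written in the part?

Written C4 sounds as Bb2 on the Bb tenor saxophone, so concert pitches are written a major ninth up.
Bb3 to C5
E3 to F#4
F4 to G5
G3 to A4
Gb4 to Ab5
Ab4 to Bb5

C5 F#4 G5 A4 Ab5 Bb5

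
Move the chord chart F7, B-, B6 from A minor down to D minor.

Bb7 E- E6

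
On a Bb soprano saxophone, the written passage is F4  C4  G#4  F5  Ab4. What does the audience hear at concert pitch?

Eb4 Bb3 F#4 Eb5 Gb4

The Bb soprano saxophone sounds a major second below written, so transpose each written note down a major second.
F4 -> Eb4
C4 -> Bb3
G#4 -> F#4
F5 -> Eb5
Ab4 -> Gb4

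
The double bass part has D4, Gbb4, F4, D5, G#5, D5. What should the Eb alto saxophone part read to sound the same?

B3 Ebb4 D4 B4 E#5 B4

First find concert pitch: the double bass sounds a perfect octave below written, so D4 Gbb4 F4 D5 G#5 D5 sounds D3 Gbb3 F3 D4 G#4 D4.
Then write for Eb alto saxophone: it sounds a major sixth below written, so the part must be a major sixth above concert.
D3 → B3
Gbb3 → Ebb4
F3 → D4
D4 → B4
G#4 → E#5
D4 → B4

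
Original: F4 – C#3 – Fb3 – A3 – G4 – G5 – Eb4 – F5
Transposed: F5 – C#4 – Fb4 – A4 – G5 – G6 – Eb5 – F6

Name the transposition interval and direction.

From F4 to F5 is 8 letter names — an octave of some quality.
F4 to F5 is 12 semitones, which makes it a perfect octave; the second version is higher, so the direction is up.
Checking another pair — F5 → F6 — gives the same interval.

up a perfect octave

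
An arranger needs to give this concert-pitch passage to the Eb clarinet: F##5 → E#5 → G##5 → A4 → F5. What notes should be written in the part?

The Eb clarinet sounds a minor third above written, so the written part must be a minor third below concert — transpose each note down.
F##5 -> D##5
E#5 -> C##5
G##5 -> E##5
A4 -> F#4
F5 -> D5

D##5 C##5 E##5 F#4 D5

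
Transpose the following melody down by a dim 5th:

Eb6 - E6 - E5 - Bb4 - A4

Eb6 becomes A5
E6 becomes A#5
E5 becomes A#4
Bb4 becomes E4
A4 becomes D#4

A5 A#5 A#4 E4 D#4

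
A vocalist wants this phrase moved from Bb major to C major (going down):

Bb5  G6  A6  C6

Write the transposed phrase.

From Bb down to C is a minor seventh; apply that to each pitch.
Bb5 → C5
G6 → A5
A6 → B5
C6 → D5

C5 A5 B5 D5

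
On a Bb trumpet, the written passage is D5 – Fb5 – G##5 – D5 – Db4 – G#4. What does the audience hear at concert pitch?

C5 Ebb5 F##5 C5 Cb4 F#4

Written C4 on the Bb trumpet sounds as Bb3, a major second lower; apply that shift to every note.
D5 → C5
Fb5 → Ebb5
G##5 → F##5
D5 → C5
Db4 → Cb4
G#4 → F#4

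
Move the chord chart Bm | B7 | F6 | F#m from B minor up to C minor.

Cm C7 Gb6 Gm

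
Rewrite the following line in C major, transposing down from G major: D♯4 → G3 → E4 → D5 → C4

G major to C major down is a perfect fifth, so every note moves down by that interval.
D#4 to G#3
G3 to C3
E4 to A3
D5 to G4
C4 to F3

G#3 C3 A3 G4 F3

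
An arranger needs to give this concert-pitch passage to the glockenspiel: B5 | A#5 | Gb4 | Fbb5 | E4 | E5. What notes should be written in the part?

B3 A#3 Gb2 Fbb3 E2 E3

Written C4 sounds as C6 on the glockenspiel, so concert pitches are written a perfect fifteenth down.
B5 becomes B3
A#5 becomes A#3
Gb4 becomes Gb2
Fbb5 becomes Fbb3
E4 becomes E2
E5 becomes E3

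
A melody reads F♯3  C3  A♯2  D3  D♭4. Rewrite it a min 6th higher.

F#3 gives D4
C3 gives Ab3
A#2 gives F#3
D3 gives Bb3
Db4 gives Bbb4

D4 Ab3 F#3 Bb3 Bbb4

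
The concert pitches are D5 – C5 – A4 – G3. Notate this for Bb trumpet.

The Bb trumpet sounds a major second below written, so the written part must be a major second above concert — transpose each note up.
D5 -> E5
C5 -> D5
A4 -> B4
G3 -> A3

E5 D5 B4 A3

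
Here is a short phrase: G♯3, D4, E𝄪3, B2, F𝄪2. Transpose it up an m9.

G#3 to A4
D4 to Eb5
E##3 to F##4
B2 to C4
F##2 to G#3

A4 Eb5 F##4 C4 G#3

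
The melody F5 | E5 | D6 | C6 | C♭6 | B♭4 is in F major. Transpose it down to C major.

C5 B4 A5 G5 Gb5 F4

From F down to C is a perfect fourth; apply that to each pitch.
F5 becomes C5
E5 becomes B4
D6 becomes A5
C6 becomes G5
Cb6 becomes Gb5
Bb4 becomes F4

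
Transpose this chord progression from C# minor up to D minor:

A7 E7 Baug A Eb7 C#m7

Bb7 F7 Caug Bb Fb7 Dm7

C# minor up to D minor is a minor second; each chord root moves by that interval while the quality stays the same.
A7: root A up a minor second → Bb, giving Bb7.
E7: root E up a minor second → F, giving F7.
Baug: root B up a minor second → C, giving Caug.
A: root A up a minor second → Bb, giving Bb.
Eb7: root Eb up a minor second → Fb, giving Fb7.
C#m7: root C# up a minor second → D, giving Dm7.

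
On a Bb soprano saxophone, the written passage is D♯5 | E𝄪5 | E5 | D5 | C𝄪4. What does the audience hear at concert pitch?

C#5 D##5 D5 C5 B#3

The Bb soprano saxophone sounds a major second below written, so transpose each written note down a major second.
D#5 → C#5
E##5 → D##5
E5 → D5
D5 → C5
C##4 → B#3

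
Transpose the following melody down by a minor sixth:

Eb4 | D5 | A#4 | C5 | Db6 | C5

G3 F#4 C##4 E4 F5 E4

Eb4 → G3
D5 → F#4
A#4 → C##4
C5 → E4
Db6 → F5
C5 → E4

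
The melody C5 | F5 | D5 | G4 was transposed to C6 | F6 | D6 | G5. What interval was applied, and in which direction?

up a perfect octave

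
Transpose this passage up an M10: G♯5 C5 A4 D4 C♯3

B#6 E6 C#6 F#5 E#4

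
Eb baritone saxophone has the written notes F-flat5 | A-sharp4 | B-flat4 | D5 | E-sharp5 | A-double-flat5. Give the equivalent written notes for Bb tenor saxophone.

Bbb4 D#4 Eb4 G4 A#4 Dbb5

First find concert pitch: the Eb baritone saxophone sounds a major thirteenth below written, so F-flat5 A-sharp4 B-flat4 D5 E-sharp5 A-double-flat5 sounds Abb3 C#3 Db3 F3 G#3 Cbb4.
Then write for Bb tenor saxophone: it sounds a major ninth below written, so the part must be a major ninth above concert.
Abb3 → Bbb4
C#3 → D#4
Db3 → Eb4
F3 → G4
G#3 → A#4
Cbb4 → Dbb5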